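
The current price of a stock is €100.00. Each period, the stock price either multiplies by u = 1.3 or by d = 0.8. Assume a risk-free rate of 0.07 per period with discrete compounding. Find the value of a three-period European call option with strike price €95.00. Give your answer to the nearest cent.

Risk-neutral probability p = (1 + 0.07 − 0.8)/(1.3 − 0.8) = 0.2700/0.5000 = 0.5400
Terminal stock prices: S_uuu = 219.7, S_uud = 135.2, S_udd = 83.2, S_ddd = 51.2
Terminal payoffs (S − K): max(124.7, 0) = 124.7, max(40.2, 0) = 40.2, max(-11.8, 0) = 0, max(-43.8, 0) = 0
Node uu (S = 169): V_uu = 1/1.07·[0.5400·124.7000 + 0.4600·40.2000] = 80.2150
Node ud (S = 104): V_ud = 1/1.07·[0.5400·40.2000 + 0.4600·0.0000] = 20.2879
Node dd (S = 64): V_dd = 1/1.07·[0.5400·0.0000 + 0.4600·0.0000] = 0.0000
Node u (S = 130): V_u = 1/1.07·[0.5400·80.2150 + 0.4600·20.2879] = 49.2042
Node d (S = 80): V_d = 1/1.07·[0.5400·20.2879 + 0.4600·0.0000] = 10.2387
Node 0 (S = 100): V_0 = 1/1.07·[0.5400·49.2042 + 0.4600·10.2387] = 29.2337

€29.23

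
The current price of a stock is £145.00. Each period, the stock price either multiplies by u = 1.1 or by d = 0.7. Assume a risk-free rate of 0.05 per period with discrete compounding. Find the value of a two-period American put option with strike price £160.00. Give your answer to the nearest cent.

£15.00

Risk-neutral probability p = (1 + 0.05 − 0.7)/(1.1 − 0.7) = 0.3500/0.4000 = 0.8750
Terminal stock prices: S_uu = 175.5, S_ud = 111.6, S_dd = 71.05
Terminal payoffs (K − S): max(-15.45, 0) = 0, max(48.35, 0) = 48.35, max(88.95, 0) = 88.95
Node u (S = 159.5): continuation = 1/1.05·[0.8750·0.0000 + 0.1250·48.3500] = 5.7560; exercise value = 0.5000 ≤ continuation, so V_u = 5.7560
Node d (S = 101.5): continuation = 1/1.05·[0.8750·48.3500 + 0.1250·88.9500] = 50.8810; exercise value = 58.5000 > continuation, so V_d = 58.5000 (exercise)
Node 0 (S = 145): continuation = 1/1.05·[0.8750·5.7560 + 0.1250·58.5000] = 11.7609; exercise value = 15.0000 > continuation, so V_0 = 15.0000 (exercise)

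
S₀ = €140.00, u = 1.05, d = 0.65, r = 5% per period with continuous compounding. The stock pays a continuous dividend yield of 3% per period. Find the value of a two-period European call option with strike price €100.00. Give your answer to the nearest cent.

€42.12

Per-period risk-free factor R = e^0.05 = 1.0513; dividend-adjusted growth = e^(0.05−0.03) = 1.0202.
Risk-neutral probability p = (1.0202 − 0.65)/(1.05 − 0.65) = 0.3702/0.4000 = 0.9255
Terminal stock prices: S_uu = 154.3, S_ud = 95.55, S_dd = 59.15
Terminal payoffs (S − K): max(54.35, 0) = 54.35, max(-4.45, 0) = 0, max(-40.85, 0) = 0
Node u (S = 147): V_u = e^(−0.05)·[0.9255·54.3500 + 0.0745·0.0000] = 47.8479
Node d (S = 91): V_d = e^(−0.05)·[0.9255·0.0000 + 0.0745·0.0000] = 0.0000
Node 0 (S = 140): V_0 = e^(−0.05)·[0.9255·47.8479 + 0.0745·0.0000] = 42.1237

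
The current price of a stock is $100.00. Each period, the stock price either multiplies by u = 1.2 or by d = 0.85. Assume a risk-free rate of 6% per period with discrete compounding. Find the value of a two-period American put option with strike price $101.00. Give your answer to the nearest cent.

Risk-neutral probability p = (1 + 0.06 − 0.85)/(1.2 − 0.85) = 0.2100/0.3500 = 0.6000
Terminal stock prices: S_uu = 144, S_ud = 102, S_dd = 72.25
Terminal payoffs (K − S): max(-43, 0) = 0, max(-1, 0) = 0, max(28.75, 0) = 28.75
Node u (S = 120): continuation = 1/1.06·[0.6000·0.0000 + 0.4000·0.0000] = 0.0000; exercise value = 0.0000 ≤ continuation, so V_u = 0.0000
Node d (S = 85): continuation = 1/1.06·[0.6000·0.0000 + 0.4000·28.7500] = 10.8491; exercise value = 16.0000 > continuation, so V_d = 16.0000 (exercise)
Node 0 (S = 100): continuation = 1/1.06·[0.6000·0.0000 + 0.4000·16.0000] = 6.0377; exercise value = 1.0000 ≤ continuation, so V_0 = 6.0377

$6.04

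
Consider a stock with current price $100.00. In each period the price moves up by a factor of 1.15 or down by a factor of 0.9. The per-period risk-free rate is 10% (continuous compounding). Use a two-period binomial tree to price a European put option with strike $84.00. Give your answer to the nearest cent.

$0.08

Risk-neutral probability p = (e^0.1 − 0.9)/(1.15 − 0.9) = 0.2052/0.2500 = 0.8207
Terminal stock prices: S_uu = 132.2, S_ud = 103.5, S_dd = 81
Terminal payoffs (K − S): max(-48.25, 0) = 0, max(-19.5, 0) = 0, max(3, 0) = 3
Node u (S = 115): V_u = e^(−0.1)·[0.8207·0.0000 + 0.1793·0.0000] = 0.0000
Node d (S = 90): V_d = e^(−0.1)·[0.8207·0.0000 + 0.1793·3.0000] = 0.4868
Node 0 (S = 100): V_0 = e^(−0.1)·[0.8207·0.0000 + 0.1793·0.4868] = 0.0790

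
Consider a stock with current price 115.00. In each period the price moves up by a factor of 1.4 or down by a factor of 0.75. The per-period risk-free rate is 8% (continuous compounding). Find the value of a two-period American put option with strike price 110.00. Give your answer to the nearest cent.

10.68

Risk-neutral probability p = (e^0.08 − 0.75)/(1.4 − 0.75) = 0.3333/0.6500 = 0.5127
Terminal stock prices: S_uu = 225.4, S_ud = 120.8, S_dd = 64.69
Terminal payoffs (K − S): max(-115.4, 0) = 0, max(-10.75, 0) = 0, max(45.31, 0) = 45.31
Node u (S = 161): continuation = e^(−0.08)·[0.5127·0.0000 + 0.4873·0.0000] = 0.0000; exercise value = 0.0000 ≤ continuation, so V_u = 0.0000
Node d (S = 86.25): continuation = e^(−0.08)·[0.5127·0.0000 + 0.4873·45.3125] = 20.3811; exercise value = 23.7500 > continuation, so V_d = 23.7500 (exercise)
Node 0 (S = 115): continuation = e^(−0.08)·[0.5127·0.0000 + 0.4873·23.7500] = 10.6825; exercise value = 0.0000 ≤ continuation, so V_0 = 10.6825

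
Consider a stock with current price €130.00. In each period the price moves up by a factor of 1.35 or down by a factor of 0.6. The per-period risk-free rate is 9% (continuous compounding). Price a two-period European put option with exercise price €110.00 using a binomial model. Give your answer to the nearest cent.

€7.91

Risk-neutral probability p = (e^0.09 − 0.6)/(1.35 − 0.6) = 0.4942/0.7500 = 0.6589
Terminal stock prices: S_uu = 236.9, S_ud = 105.3, S_dd = 46.8
Terminal payoffs (K − S): max(-126.9, 0) = 0, max(4.7, 0) = 4.7, max(63.2, 0) = 63.2
Node u (S = 175.5): V_u = e^(−0.09)·[0.6589·0.0000 + 0.3411·4.7000] = 1.4652
Node d (S = 78): V_d = e^(−0.09)·[0.6589·4.7000 + 0.3411·63.2000] = 22.5324
Node 0 (S = 130): V_0 = e^(−0.09)·[0.6589·1.4652 + 0.3411·22.5324] = 7.9066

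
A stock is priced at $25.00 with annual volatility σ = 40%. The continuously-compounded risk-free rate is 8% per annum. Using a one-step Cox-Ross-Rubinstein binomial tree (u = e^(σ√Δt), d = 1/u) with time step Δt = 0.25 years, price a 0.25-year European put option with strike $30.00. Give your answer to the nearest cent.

$4.67

CRR parameters: u = e^(σ√Δt) = e^(0.4·√0.25) = 1.2214, d = 1/u = 0.8187
Per-period rate: rΔt = 0.08·0.25 = 0.02, so R = e^0.02 = 1.0202
Risk-neutral probability p = (e^0.02 − 0.8187)/(1.2214 − 0.8187) = 0.2015/0.4027 = 0.5003
Terminal stock prices: S_u = 30.54, S_d = 20.47
Terminal payoffs (K − S): max(-0.5351, 0) = 0, max(9.532, 0) = 9.532
Node 0 (S = 25): V_0 = e^(−0.02)·[0.5003·0.0000 + 0.4997·9.5317] = 4.6684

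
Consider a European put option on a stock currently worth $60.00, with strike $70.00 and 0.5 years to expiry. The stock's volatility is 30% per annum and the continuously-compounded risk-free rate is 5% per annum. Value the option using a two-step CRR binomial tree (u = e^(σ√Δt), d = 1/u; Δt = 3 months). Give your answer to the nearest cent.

$11.00

CRR parameters: u = e^(σ√Δt) = e^(0.3·√0.25) = 1.1618, d = 1/u = 0.8607
Per-period rate: rΔt = 0.05·0.25 = 0.0125, so R = e^0.0125 = 1.0126
Risk-neutral probability p = (e^0.0125 − 0.8607)/(1.1618 − 0.8607) = 0.1519/0.3011 = 0.5043
Terminal stock prices: S_uu = 80.99, S_ud = 60, S_dd = 44.45
Terminal payoffs (K − S): max(-10.99, 0) = 0, max(10, 0) = 10, max(25.55, 0) = 25.55
Node u (S = 69.71): V_u = e^(−0.0125)·[0.5043·0.0000 + 0.4957·10.0000] = 4.8950
Node d (S = 51.64): V_d = e^(−0.0125)·[0.5043·10.0000 + 0.4957·25.5509] = 17.4880
Node 0 (S = 60): V_0 = e^(−0.0125)·[0.5043·4.8950 + 0.4957·17.4880] = 10.9985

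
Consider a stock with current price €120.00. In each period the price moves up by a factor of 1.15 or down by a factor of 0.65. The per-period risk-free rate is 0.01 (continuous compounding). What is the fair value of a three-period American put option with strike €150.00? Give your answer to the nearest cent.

Risk-neutral probability p = (e^0.01 − 0.65)/(1.15 − 0.65) = 0.3601/0.5000 = 0.7201
Terminal stock prices: S_uuu = 182.5, S_uud = 103.2, S_udd = 58.31, S_ddd = 32.95
Terminal payoffs (K − S): max(-32.5, 0) = 0, max(46.84, 0) = 46.84, max(91.69, 0) = 91.69, max(117, 0) = 117
Node uu (S = 158.7): continuation = e^(−0.01)·[0.7201·0.0000 + 0.2799·46.8450] = 12.9814; exercise value = 0.0000 ≤ continuation, so V_uu = 12.9814
Node ud (S = 89.7): continuation = e^(−0.01)·[0.7201·46.8450 + 0.2799·91.6950] = 58.8075; exercise value = 60.3000 > continuation, so V_ud = 60.3000 (exercise)
Node dd (S = 50.7): continuation = e^(−0.01)·[0.7201·91.6950 + 0.2799·117.0450] = 97.8075; exercise value = 99.3000 > continuation, so V_dd = 99.3000 (exercise)
Node u (S = 138): continuation = e^(−0.01)·[0.7201·12.9814 + 0.2799·60.3000] = 25.9649; exercise value = 12.0000 ≤ continuation, so V_u = 25.9649
Node d (S = 78): continuation = e^(−0.01)·[0.7201·60.3000 + 0.2799·99.3000] = 70.5075; exercise value = 72.0000 > continuation, so V_d = 72.0000 (exercise)
Node 0 (S = 120): continuation = e^(−0.01)·[0.7201·25.9649 + 0.2799·72.0000] = 38.4636; exercise value = 30.0000 ≤ continuation, so V_0 = 38.4636

€38.46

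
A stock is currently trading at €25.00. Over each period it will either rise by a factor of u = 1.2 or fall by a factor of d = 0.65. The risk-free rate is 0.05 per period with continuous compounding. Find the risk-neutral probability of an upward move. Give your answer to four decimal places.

Risk-neutral probability p = (e^0.05 − 0.65)/(1.2 − 0.65) = 0.4013/0.5500 = 0.7296

p = 0.7296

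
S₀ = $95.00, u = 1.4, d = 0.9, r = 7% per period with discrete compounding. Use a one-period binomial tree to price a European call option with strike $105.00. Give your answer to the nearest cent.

Risk-neutral probability p = (1 + 0.07 − 0.9)/(1.4 − 0.9) = 0.1700/0.5000 = 0.3400
Terminal stock prices: S_u = 133, S_d = 85.5
Terminal payoffs (S − K): max(28, 0) = 28, max(-19.5, 0) = 0
Node 0 (S = 95): V_0 = 1/1.07·[0.3400·28.0000 + 0.6600·0.0000] = 8.8972

$8.90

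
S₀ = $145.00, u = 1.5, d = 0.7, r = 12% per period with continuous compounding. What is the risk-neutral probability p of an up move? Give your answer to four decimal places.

p = 0.5344

Risk-neutral probability p = (e^0.12 − 0.7)/(1.5 − 0.7) = 0.4275/0.8000 = 0.5344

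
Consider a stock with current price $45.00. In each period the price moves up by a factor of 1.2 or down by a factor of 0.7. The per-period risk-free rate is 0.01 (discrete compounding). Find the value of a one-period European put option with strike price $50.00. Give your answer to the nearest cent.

Risk-neutral probability p = (1 + 0.01 − 0.7)/(1.2 − 0.7) = 0.3100/0.5000 = 0.6200
Terminal stock prices: S_u = 54, S_d = 31.5
Terminal payoffs (K − S): max(-4, 0) = 0, max(18.5, 0) = 18.5
Node 0 (S = 45): V_0 = 1/1.01·[0.6200·0.0000 + 0.3800·18.5000] = 6.9604

$6.96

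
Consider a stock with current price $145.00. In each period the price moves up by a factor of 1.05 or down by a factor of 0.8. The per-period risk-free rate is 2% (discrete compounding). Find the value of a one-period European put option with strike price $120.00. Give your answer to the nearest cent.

Risk-neutral probability p = (1 + 0.02 − 0.8)/(1.05 − 0.8) = 0.2200/0.2500 = 0.8800
Terminal stock prices: S_u = 152.2, S_d = 116
Terminal payoffs (K − S): max(-32.25, 0) = 0, max(4, 0) = 4
Node 0 (S = 145): V_0 = 1/1.02·[0.8800·0.0000 + 0.1200·4.0000] = 0.4706

$0.47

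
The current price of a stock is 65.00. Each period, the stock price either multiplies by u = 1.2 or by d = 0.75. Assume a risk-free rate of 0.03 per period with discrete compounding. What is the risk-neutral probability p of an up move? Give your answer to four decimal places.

p = 0.6222

Risk-neutral probability p = (1 + 0.03 − 0.75)/(1.2 − 0.75) = 0.2800/0.4500 = 0.6222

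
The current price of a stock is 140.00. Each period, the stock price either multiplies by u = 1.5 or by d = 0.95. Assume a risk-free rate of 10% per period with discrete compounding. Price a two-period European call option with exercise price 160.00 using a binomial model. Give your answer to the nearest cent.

22.48

Risk-neutral probability p = (1 + 0.1 − 0.95)/(1.5 − 0.95) = 0.1500/0.5500 = 0.2727
Terminal stock prices: S_uu = 315, S_ud = 199.5, S_dd = 126.3
Terminal payoffs (S − K): max(155, 0) = 155, max(39.5, 0) = 39.5, max(-33.65, 0) = 0
Node u (S = 210): V_u = 1/1.1·[0.2727·155.0000 + 0.7273·39.5000] = 64.5455
Node d (S = 133): V_d = 1/1.1·[0.2727·39.5000 + 0.7273·0.0000] = 9.7934
Node 0 (S = 140): V_0 = 1/1.1·[0.2727·64.5455 + 0.7273·9.7934] = 22.4780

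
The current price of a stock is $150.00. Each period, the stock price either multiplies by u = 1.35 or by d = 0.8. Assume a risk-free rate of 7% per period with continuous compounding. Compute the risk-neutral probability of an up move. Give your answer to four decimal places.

Risk-neutral probability p = (e^0.07 − 0.8)/(1.35 − 0.8) = 0.2725/0.5500 = 0.4955

p = 0.4955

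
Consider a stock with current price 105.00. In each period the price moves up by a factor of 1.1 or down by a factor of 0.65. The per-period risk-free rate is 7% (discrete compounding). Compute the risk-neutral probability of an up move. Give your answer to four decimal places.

p = 0.9333

Risk-neutral probability p = (1 + 0.07 − 0.65)/(1.1 − 0.65) = 0.4200/0.4500 = 0.9333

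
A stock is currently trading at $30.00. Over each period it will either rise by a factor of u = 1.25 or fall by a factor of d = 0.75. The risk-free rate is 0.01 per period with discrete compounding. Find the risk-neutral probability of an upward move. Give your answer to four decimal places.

Risk-neutral probability p = (1 + 0.01 − 0.75)/(1.25 − 0.75) = 0.2600/0.5000 = 0.5200

p = 0.5200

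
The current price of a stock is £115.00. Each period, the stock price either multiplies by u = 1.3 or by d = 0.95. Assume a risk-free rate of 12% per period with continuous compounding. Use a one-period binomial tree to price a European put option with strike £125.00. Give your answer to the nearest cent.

Risk-neutral probability p = (e^0.12 − 0.95)/(1.3 − 0.95) = 0.1775/0.3500 = 0.5071
Terminal stock prices: S_u = 149.5, S_d = 109.2
Terminal payoffs (K − S): max(-24.5, 0) = 0, max(15.75, 0) = 15.75
Node 0 (S = 115): V_0 = e^(−0.12)·[0.5071·0.0000 + 0.4929·15.7500] = 6.8848

£6.88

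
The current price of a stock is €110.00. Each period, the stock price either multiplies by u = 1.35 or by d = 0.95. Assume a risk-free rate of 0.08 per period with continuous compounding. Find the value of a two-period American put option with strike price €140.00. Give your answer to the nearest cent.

Risk-neutral probability p = (e^0.08 − 0.95)/(1.35 − 0.95) = 0.1333/0.4000 = 0.3332
Terminal stock prices: S_uu = 200.5, S_ud = 141.1, S_dd = 99.27
Terminal payoffs (K − S): max(-60.48, 0) = 0, max(-1.075, 0) = 0, max(40.73, 0) = 40.73
Node u (S = 148.5): continuation = e^(−0.08)·[0.3332·0.0000 + 0.6668·0.0000] = 0.0000; exercise value = 0.0000 ≤ continuation, so V_u = 0.0000
Node d (S = 104.5): continuation = e^(−0.08)·[0.3332·0.0000 + 0.6668·40.7250] = 25.0670; exercise value = 35.5000 > continuation, so V_d = 35.5000 (exercise)
Node 0 (S = 110): continuation = e^(−0.08)·[0.3332·0.0000 + 0.6668·35.5000] = 21.8509; exercise value = 30.0000 > continuation, so V_0 = 30.0000 (exercise)

€30.00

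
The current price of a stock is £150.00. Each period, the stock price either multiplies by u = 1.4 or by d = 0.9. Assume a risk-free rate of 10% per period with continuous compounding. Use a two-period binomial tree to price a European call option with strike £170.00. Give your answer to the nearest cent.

£24.62

Risk-neutral probability p = (e^0.1 − 0.9)/(1.4 − 0.9) = 0.2052/0.5000 = 0.4103
Terminal stock prices: S_uu = 294, S_ud = 189, S_dd = 121.5
Terminal payoffs (S − K): max(124, 0) = 124, max(19, 0) = 19, max(-48.5, 0) = 0
Node u (S = 210): V_u = e^(−0.1)·[0.4103·124.0000 + 0.5897·19.0000] = 56.1776
Node d (S = 135): V_d = e^(−0.1)·[0.4103·19.0000 + 0.5897·0.0000] = 7.0546
Node 0 (S = 150): V_0 = e^(−0.1)·[0.4103·56.1776 + 0.5897·7.0546] = 24.6223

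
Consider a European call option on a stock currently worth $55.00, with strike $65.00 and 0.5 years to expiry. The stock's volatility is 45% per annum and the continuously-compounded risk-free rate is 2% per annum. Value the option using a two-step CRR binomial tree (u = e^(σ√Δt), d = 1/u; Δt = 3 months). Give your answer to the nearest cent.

CRR parameters: u = e^(σ√Δt) = e^(0.45·√0.25) = 1.2523, d = 1/u = 0.7985
Per-period rate: rΔt = 0.02·0.25 = 0.005, so R = e^0.005 = 1.0050
Risk-neutral probability p = (e^0.005 − 0.7985)/(1.2523 − 0.7985) = 0.2065/0.4538 = 0.4550
Terminal stock prices: S_uu = 86.26, S_ud = 55, S_dd = 35.07
Terminal payoffs (S − K): max(21.26, 0) = 21.26, max(-10, 0) = 0, max(-29.93, 0) = 0
Node u (S = 68.88): V_u = e^(−0.005)·[0.4550·21.2572 + 0.5450·0.0000] = 9.6244
Node d (S = 43.92): V_d = e^(−0.005)·[0.4550·0.0000 + 0.5450·0.0000] = 0.0000
Node 0 (S = 55): V_0 = e^(−0.005)·[0.4550·9.6244 + 0.5450·0.0000] = 4.3576

$4.36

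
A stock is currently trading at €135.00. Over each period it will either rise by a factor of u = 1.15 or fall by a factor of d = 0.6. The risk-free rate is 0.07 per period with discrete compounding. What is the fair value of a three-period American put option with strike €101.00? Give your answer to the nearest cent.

€3.57

Risk-neutral probability p = (1 + 0.07 − 0.6)/(1.15 − 0.6) = 0.4700/0.5500 = 0.8545
Terminal stock prices: S_uuu = 205.3, S_uud = 107.1, S_udd = 55.89, S_ddd = 29.16
Terminal payoffs (K − S): max(-104.3, 0) = 0, max(-6.122, 0) = 0, max(45.11, 0) = 45.11, max(71.84, 0) = 71.84
Node uu (S = 178.5): continuation = 1/1.07·[0.8545·0.0000 + 0.1455·0.0000] = 0.0000; exercise value = 0.0000 ≤ continuation, so V_uu = 0.0000
Node ud (S = 93.15): continuation = 1/1.07·[0.8545·0.0000 + 0.1455·45.1100] = 6.1322; exercise value = 7.8500 > continuation, so V_ud = 7.8500 (exercise)
Node dd (S = 48.6): continuation = 1/1.07·[0.8545·45.1100 + 0.1455·71.8400] = 45.7925; exercise value = 52.4000 > continuation, so V_dd = 52.4000 (exercise)
Node u (S = 155.2): continuation = 1/1.07·[0.8545·0.0000 + 0.1455·7.8500] = 1.0671; exercise value = 0.0000 ≤ continuation, so V_u = 1.0671
Node d (S = 81): continuation = 1/1.07·[0.8545·7.8500 + 0.1455·52.4000] = 13.3925; exercise value = 20.0000 > continuation, so V_d = 20.0000 (exercise)
Node 0 (S = 135): continuation = 1/1.07·[0.8545·1.0671 + 0.1455·20.0000] = 3.5710; exercise value = 0.0000 ≤ continuation, so V_0 = 3.5710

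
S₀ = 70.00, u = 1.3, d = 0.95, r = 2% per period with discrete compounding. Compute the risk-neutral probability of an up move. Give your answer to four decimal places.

p = 0.2000

Risk-neutral probability p = (1 + 0.02 − 0.95)/(1.3 − 0.95) = 0.0700/0.3500 = 0.2000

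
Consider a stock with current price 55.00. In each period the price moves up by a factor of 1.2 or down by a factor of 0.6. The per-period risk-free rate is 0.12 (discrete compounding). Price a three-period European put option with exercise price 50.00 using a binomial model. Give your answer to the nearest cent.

Risk-neutral probability p = (1 + 0.12 − 0.6)/(1.2 − 0.6) = 0.5200/0.6000 = 0.8667
Terminal stock prices: S_uuu = 95.04, S_uud = 47.52, S_udd = 23.76, S_ddd = 11.88
Terminal payoffs (K − S): max(-45.04, 0) = 0, max(2.48, 0) = 2.48, max(26.24, 0) = 26.24, max(38.12, 0) = 38.12
Node uu (S = 79.2): V_uu = 1/1.12·[0.8667·0.0000 + 0.1333·2.4800] = 0.2952
Node ud (S = 39.6): V_ud = 1/1.12·[0.8667·2.4800 + 0.1333·26.2400] = 5.0429
Node dd (S = 19.8): V_dd = 1/1.12·[0.8667·26.2400 + 0.1333·38.1200] = 24.8429
Node u (S = 66): V_u = 1/1.12·[0.8667·0.2952 + 0.1333·5.0429] = 0.8288
Node d (S = 33): V_d = 1/1.12·[0.8667·5.0429 + 0.1333·24.8429] = 6.8597
Node 0 (S = 55): V_0 = 1/1.12·[0.8667·0.8288 + 0.1333·6.8597] = 1.4580

1.46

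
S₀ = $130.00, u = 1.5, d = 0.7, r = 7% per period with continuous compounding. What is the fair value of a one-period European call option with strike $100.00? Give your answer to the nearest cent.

$41.24

Risk-neutral probability p = (e^0.07 − 0.7)/(1.5 − 0.7) = 0.3725/0.8000 = 0.4656
Terminal stock prices: S_u = 195, S_d = 91
Terminal payoffs (S − K): max(95, 0) = 95, max(-9, 0) = 0
Node 0 (S = 130): V_0 = e^(−0.07)·[0.4656·95.0000 + 0.5344·0.0000] = 41.2448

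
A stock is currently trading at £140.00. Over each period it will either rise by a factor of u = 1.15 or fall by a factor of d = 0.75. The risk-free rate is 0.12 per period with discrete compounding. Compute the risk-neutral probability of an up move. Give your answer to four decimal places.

p = 0.9250

Risk-neutral probability p = (1 + 0.12 − 0.75)/(1.15 − 0.75) = 0.3700/0.4000 = 0.9250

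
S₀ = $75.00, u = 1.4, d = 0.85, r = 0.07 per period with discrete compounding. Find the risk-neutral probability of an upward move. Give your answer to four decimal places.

Risk-neutral probability p = (1 + 0.07 − 0.85)/(1.4 − 0.85) = 0.2200/0.5500 = 0.4000

p = 0.4000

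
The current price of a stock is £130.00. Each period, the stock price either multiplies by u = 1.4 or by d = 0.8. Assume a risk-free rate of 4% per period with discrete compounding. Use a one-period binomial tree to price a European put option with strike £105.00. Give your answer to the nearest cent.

Risk-neutral probability p = (1 + 0.04 − 0.8)/(1.4 − 0.8) = 0.2400/0.6000 = 0.4000
Terminal stock prices: S_u = 182, S_d = 104
Terminal payoffs (K − S): max(-77, 0) = 0, max(1, 0) = 1
Node 0 (S = 130): V_0 = 1/1.04·[0.4000·0.0000 + 0.6000·1.0000] = 0.5769

£0.58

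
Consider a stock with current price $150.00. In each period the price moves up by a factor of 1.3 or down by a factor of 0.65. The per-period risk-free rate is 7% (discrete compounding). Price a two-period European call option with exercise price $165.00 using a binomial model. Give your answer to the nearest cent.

$32.27

Risk-neutral probability p = (1 + 0.07 − 0.65)/(1.3 − 0.65) = 0.4200/0.6500 = 0.6462
Terminal stock prices: S_uu = 253.5, S_ud = 126.8, S_dd = 63.38
Terminal payoffs (S − K): max(88.5, 0) = 88.5, max(-38.25, 0) = 0, max(-101.6, 0) = 0
Node u (S = 195): V_u = 1/1.07·[0.6462·88.5000 + 0.3538·0.0000] = 53.4436
Node d (S = 97.5): V_d = 1/1.07·[0.6462·0.0000 + 0.3538·0.0000] = 0.0000
Node 0 (S = 150): V_0 = 1/1.07·[0.6462·53.4436 + 0.3538·0.0000] = 32.2736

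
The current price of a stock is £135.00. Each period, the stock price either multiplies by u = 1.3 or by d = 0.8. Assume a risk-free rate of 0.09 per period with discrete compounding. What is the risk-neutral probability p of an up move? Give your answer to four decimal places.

Risk-neutral probability p = (1 + 0.09 − 0.8)/(1.3 − 0.8) = 0.2900/0.5000 = 0.5800

p = 0.5800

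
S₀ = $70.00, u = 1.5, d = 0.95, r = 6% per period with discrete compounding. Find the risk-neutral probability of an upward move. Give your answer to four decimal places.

Risk-neutral probability p = (1 + 0.06 − 0.95)/(1.5 − 0.95) = 0.1100/0.5500 = 0.2000

p = 0.2000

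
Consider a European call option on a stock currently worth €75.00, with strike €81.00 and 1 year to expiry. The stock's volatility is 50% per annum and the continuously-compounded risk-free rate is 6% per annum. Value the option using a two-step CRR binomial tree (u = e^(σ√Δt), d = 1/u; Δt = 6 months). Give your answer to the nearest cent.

€13.85

CRR parameters: u = e^(σ√Δt) = e^(0.5·√0.5) = 1.4241, d = 1/u = 0.7022
Per-period rate: rΔt = 0.06·0.5 = 0.03, so R = e^0.03 = 1.0305
Risk-neutral probability p = (e^0.03 − 0.7022)/(1.4241 − 0.7022) = 0.3283/0.7219 = 0.4547
Terminal stock prices: S_uu = 152.1, S_ud = 75, S_dd = 36.98
Terminal payoffs (S − K): max(71.11, 0) = 71.11, max(-6, 0) = 0, max(-44.02, 0) = 0
Node u (S = 106.8): V_u = e^(−0.03)·[0.4547·71.1086 + 0.5453·0.0000] = 31.3779
Node d (S = 52.66): V_d = e^(−0.03)·[0.4547·0.0000 + 0.5453·0.0000] = 0.0000
Node 0 (S = 75): V_0 = e^(−0.03)·[0.4547·31.3779 + 0.5453·0.0000] = 13.8460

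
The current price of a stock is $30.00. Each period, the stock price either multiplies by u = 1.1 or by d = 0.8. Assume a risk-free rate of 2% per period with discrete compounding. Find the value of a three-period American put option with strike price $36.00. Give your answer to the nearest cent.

$6.00

Risk-neutral probability p = (1 + 0.02 − 0.8)/(1.1 − 0.8) = 0.2200/0.3000 = 0.7333
Terminal stock prices: S_uuu = 39.93, S_uud = 29.04, S_udd = 21.12, S_ddd = 15.36
Terminal payoffs (K − S): max(-3.93, 0) = 0, max(6.96, 0) = 6.96, max(14.88, 0) = 14.88, max(20.64, 0) = 20.64
Node uu (S = 36.3): continuation = 1/1.02·[0.7333·0.0000 + 0.2667·6.9600] = 1.8196; exercise value = 0.0000 ≤ continuation, so V_uu = 1.8196
Node ud (S = 26.4): continuation = 1/1.02·[0.7333·6.9600 + 0.2667·14.8800] = 8.8941; exercise value = 9.6000 > continuation, so V_ud = 9.6000 (exercise)
Node dd (S = 19.2): continuation = 1/1.02·[0.7333·14.8800 + 0.2667·20.6400] = 16.0941; exercise value = 16.8000 > continuation, so V_dd = 16.8000 (exercise)
Node u (S = 33): continuation = 1/1.02·[0.7333·1.8196 + 0.2667·9.6000] = 3.8180; exercise value = 3.0000 ≤ continuation, so V_u = 3.8180
Node d (S = 24): continuation = 1/1.02·[0.7333·9.6000 + 0.2667·16.8000] = 11.2941; exercise value = 12.0000 > continuation, so V_d = 12.0000 (exercise)
Node 0 (S = 30): continuation = 1/1.02·[0.7333·3.8180 + 0.2667·12.0000] = 5.8822; exercise value = 6.0000 > continuation, so V_0 = 6.0000 (exercise)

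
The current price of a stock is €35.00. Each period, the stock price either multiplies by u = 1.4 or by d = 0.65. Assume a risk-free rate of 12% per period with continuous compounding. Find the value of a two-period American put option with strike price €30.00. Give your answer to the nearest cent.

€2.34

Risk-neutral probability p = (e^0.12 − 0.65)/(1.4 − 0.65) = 0.4775/0.7500 = 0.6367
Terminal stock prices: S_uu = 68.6, S_ud = 31.85, S_dd = 14.79
Terminal payoffs (K − S): max(-38.6, 0) = 0, max(-1.85, 0) = 0, max(15.21, 0) = 15.21
Node u (S = 49): continuation = e^(−0.12)·[0.6367·0.0000 + 0.3633·0.0000] = 0.0000; exercise value = 0.0000 ≤ continuation, so V_u = 0.0000
Node d (S = 22.75): continuation = e^(−0.12)·[0.6367·0.0000 + 0.3633·15.2125] = 4.9023; exercise value = 7.2500 > continuation, so V_d = 7.2500 (exercise)
Node 0 (S = 35): continuation = e^(−0.12)·[0.6367·0.0000 + 0.3633·7.2500] = 2.3363; exercise value = 0.0000 ≤ continuation, so V_0 = 2.3363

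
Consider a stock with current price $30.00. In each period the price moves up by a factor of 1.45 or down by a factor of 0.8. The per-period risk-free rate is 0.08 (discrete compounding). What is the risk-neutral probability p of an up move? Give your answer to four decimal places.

Risk-neutral probability p = (1 + 0.08 − 0.8)/(1.45 − 0.8) = 0.2800/0.6500 = 0.4308

p = 0.4308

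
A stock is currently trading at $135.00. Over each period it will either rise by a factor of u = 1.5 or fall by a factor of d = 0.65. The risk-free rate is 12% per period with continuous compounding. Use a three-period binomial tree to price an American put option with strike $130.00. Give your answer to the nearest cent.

$19.77

Risk-neutral probability p = (e^0.12 − 0.65)/(1.5 − 0.65) = 0.4775/0.8500 = 0.5618
Terminal stock prices: S_uuu = 455.6, S_uud = 197.4, S_udd = 85.56, S_ddd = 37.07
Terminal payoffs (K − S): max(-325.6, 0) = 0, max(-67.44, 0) = 0, max(44.44, 0) = 44.44, max(92.93, 0) = 92.93
Node uu (S = 303.8): continuation = e^(−0.12)·[0.5618·0.0000 + 0.4382·0.0000] = 0.0000; exercise value = 0.0000 ≤ continuation, so V_uu = 0.0000
Node ud (S = 131.6): continuation = e^(−0.12)·[0.5618·0.0000 + 0.4382·44.4437] = 17.2745; exercise value = 0.0000 ≤ continuation, so V_ud = 17.2745
Node dd (S = 57.04): continuation = e^(−0.12)·[0.5618·44.4437 + 0.4382·92.9256] = 58.2622; exercise value = 72.9625 > continuation, so V_dd = 72.9625 (exercise)
Node u (S = 202.5): continuation = e^(−0.12)·[0.5618·0.0000 + 0.4382·17.2745] = 6.7143; exercise value = 0.0000 ≤ continuation, so V_u = 6.7143
Node d (S = 87.75): continuation = e^(−0.12)·[0.5618·17.2745 + 0.4382·72.9625] = 36.9661; exercise value = 42.2500 > continuation, so V_d = 42.2500 (exercise)
Node 0 (S = 135): continuation = e^(−0.12)·[0.5618·6.7143 + 0.4382·42.2500] = 19.7672; exercise value = 0.0000 ≤ continuation, so V_0 = 19.7672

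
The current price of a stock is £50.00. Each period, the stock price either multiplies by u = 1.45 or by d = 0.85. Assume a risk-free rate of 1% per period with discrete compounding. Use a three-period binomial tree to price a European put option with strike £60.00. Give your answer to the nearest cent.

Risk-neutral probability p = (1 + 0.01 − 0.85)/(1.45 − 0.85) = 0.1600/0.6000 = 0.2667
Terminal stock prices: S_uuu = 152.4, S_uud = 89.36, S_udd = 52.38, S_ddd = 30.71
Terminal payoffs (K − S): max(-92.43, 0) = 0, max(-29.36, 0) = 0, max(7.619, 0) = 7.619, max(29.29, 0) = 29.29
Node uu (S = 105.1): V_uu = 1/1.01·[0.2667·0.0000 + 0.7333·0.0000] = 0.0000
Node ud (S = 61.62): V_ud = 1/1.01·[0.2667·0.0000 + 0.7333·7.6188] = 5.5318
Node dd (S = 36.12): V_dd = 1/1.01·[0.2667·7.6188 + 0.7333·29.2938] = 23.2809
Node u (S = 72.5): V_u = 1/1.01·[0.2667·0.0000 + 0.7333·5.5318] = 4.0165
Node d (S = 42.5): V_d = 1/1.01·[0.2667·5.5318 + 0.7333·23.2809] = 18.3642
Node 0 (S = 50): V_0 = 1/1.01·[0.2667·4.0165 + 0.7333·18.3642] = 14.3942

£14.39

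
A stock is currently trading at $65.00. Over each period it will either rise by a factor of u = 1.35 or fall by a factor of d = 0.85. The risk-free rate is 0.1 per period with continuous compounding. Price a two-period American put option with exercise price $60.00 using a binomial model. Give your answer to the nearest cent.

Risk-neutral probability p = (e^0.1 − 0.85)/(1.35 − 0.85) = 0.2552/0.5000 = 0.5103
Terminal stock prices: S_uu = 118.5, S_ud = 74.59, S_dd = 46.96
Terminal payoffs (K − S): max(-58.46, 0) = 0, max(-14.59, 0) = 0, max(13.04, 0) = 13.04
Node u (S = 87.75): continuation = e^(−0.1)·[0.5103·0.0000 + 0.4897·0.0000] = 0.0000; exercise value = 0.0000 ≤ continuation, so V_u = 0.0000
Node d (S = 55.25): continuation = e^(−0.1)·[0.5103·0.0000 + 0.4897·13.0375] = 5.7764; exercise value = 4.7500 ≤ continuation, so V_d = 5.7764
Node 0 (S = 65): continuation = e^(−0.1)·[0.5103·0.0000 + 0.4897·5.7764] = 2.5593; exercise value = 0.0000 ≤ continuation, so V_0 = 2.5593

$2.56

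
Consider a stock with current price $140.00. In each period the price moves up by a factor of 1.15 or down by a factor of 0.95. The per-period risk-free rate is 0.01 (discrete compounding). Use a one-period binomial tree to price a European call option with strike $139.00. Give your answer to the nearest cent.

Risk-neutral probability p = (1 + 0.01 − 0.95)/(1.15 − 0.95) = 0.0600/0.2000 = 0.3000
Terminal stock prices: S_u = 161, S_d = 133
Terminal payoffs (S − K): max(22, 0) = 22, max(-6, 0) = 0
Node 0 (S = 140): V_0 = 1/1.01·[0.3000·22.0000 + 0.7000·0.0000] = 6.5347

$6.53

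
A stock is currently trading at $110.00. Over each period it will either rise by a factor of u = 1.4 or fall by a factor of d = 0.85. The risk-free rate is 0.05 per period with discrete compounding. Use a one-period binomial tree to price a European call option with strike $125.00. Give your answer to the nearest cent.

$10.04

Risk-neutral probability p = (1 + 0.05 − 0.85)/(1.4 − 0.85) = 0.2000/0.5500 = 0.3636
Terminal stock prices: S_u = 154, S_d = 93.5
Terminal payoffs (S − K): max(29, 0) = 29, max(-31.5, 0) = 0
Node 0 (S = 110): V_0 = 1/1.05·[0.3636·29.0000 + 0.6364·0.0000] = 10.0433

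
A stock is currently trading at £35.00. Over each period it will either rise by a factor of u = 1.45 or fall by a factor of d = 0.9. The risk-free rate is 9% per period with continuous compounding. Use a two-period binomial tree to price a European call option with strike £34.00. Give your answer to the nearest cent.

Risk-neutral probability p = (e^0.09 − 0.9)/(1.45 − 0.9) = 0.1942/0.5500 = 0.3530
Terminal stock prices: S_uu = 73.59, S_ud = 45.68, S_dd = 28.35
Terminal payoffs (S − K): max(39.59, 0) = 39.59, max(11.68, 0) = 11.68, max(-5.65, 0) = 0
Node u (S = 50.75): V_u = e^(−0.09)·[0.3530·39.5875 + 0.6470·11.6750] = 19.6763
Node d (S = 31.5): V_d = e^(−0.09)·[0.3530·11.6750 + 0.6470·0.0000] = 3.7670
Node 0 (S = 35): V_0 = e^(−0.09)·[0.3530·19.6763 + 0.6470·3.7670] = 8.5761

£8.58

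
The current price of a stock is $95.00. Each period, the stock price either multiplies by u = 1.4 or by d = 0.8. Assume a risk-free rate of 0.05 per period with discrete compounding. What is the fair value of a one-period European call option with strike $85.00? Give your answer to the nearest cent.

Risk-neutral probability p = (1 + 0.05 − 0.8)/(1.4 − 0.8) = 0.2500/0.6000 = 0.4167
Terminal stock prices: S_u = 133, S_d = 76
Terminal payoffs (S − K): max(48, 0) = 48, max(-9, 0) = 0
Node 0 (S = 95): V_0 = 1/1.05·[0.4167·48.0000 + 0.5833·0.0000] = 19.0476

$19.05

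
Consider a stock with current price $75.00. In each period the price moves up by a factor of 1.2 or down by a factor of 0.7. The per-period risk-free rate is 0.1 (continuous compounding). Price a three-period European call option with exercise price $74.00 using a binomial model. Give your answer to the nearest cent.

$22.36

Risk-neutral probability p = (e^0.1 − 0.7)/(1.2 − 0.7) = 0.4052/0.5000 = 0.8103
Terminal stock prices: S_uuu = 129.6, S_uud = 75.6, S_udd = 44.1, S_ddd = 25.72
Terminal payoffs (S − K): max(55.6, 0) = 55.6, max(1.6, 0) = 1.6, max(-29.9, 0) = 0, max(-48.28, 0) = 0
Node uu (S = 108): V_uu = e^(−0.1)·[0.8103·55.6000 + 0.1897·1.6000] = 41.0420
Node ud (S = 63): V_ud = e^(−0.1)·[0.8103·1.6000 + 0.1897·0.0000] = 1.1732
Node dd (S = 36.75): V_dd = e^(−0.1)·[0.8103·0.0000 + 0.1897·0.0000] = 0.0000
Node u (S = 90): V_u = e^(−0.1)·[0.8103·41.0420 + 0.1897·1.1732] = 30.2945
Node d (S = 52.5): V_d = e^(−0.1)·[0.8103·1.1732 + 0.1897·0.0000] = 0.8602
Node 0 (S = 75): V_0 = e^(−0.1)·[0.8103·30.2945 + 0.1897·0.8602] = 22.3604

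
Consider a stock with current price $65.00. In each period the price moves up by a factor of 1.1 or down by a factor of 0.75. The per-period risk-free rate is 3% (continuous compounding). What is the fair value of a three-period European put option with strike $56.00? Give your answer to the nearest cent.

$1.57

Risk-neutral probability p = (e^0.03 − 0.75)/(1.1 − 0.75) = 0.2805/0.3500 = 0.8013
Terminal stock prices: S_uuu = 86.52, S_uud = 58.99, S_udd = 40.22, S_ddd = 27.42
Terminal payoffs (K − S): max(-30.52, 0) = 0, max(-2.988, 0) = 0, max(15.78, 0) = 15.78, max(28.58, 0) = 28.58
Node uu (S = 78.65): V_uu = e^(−0.03)·[0.8013·0.0000 + 0.1987·0.0000] = 0.0000
Node ud (S = 53.62): V_ud = e^(−0.03)·[0.8013·0.0000 + 0.1987·15.7812] = 3.0431
Node dd (S = 36.56): V_dd = e^(−0.03)·[0.8013·15.7812 + 0.1987·28.5781] = 17.7824
Node u (S = 71.5): V_u = e^(−0.03)·[0.8013·0.0000 + 0.1987·3.0431] = 0.5868
Node d (S = 48.75): V_d = e^(−0.03)·[0.8013·3.0431 + 0.1987·17.7824] = 5.7953
Node 0 (S = 65): V_0 = e^(−0.03)·[0.8013·0.5868 + 0.1987·5.7953] = 1.5738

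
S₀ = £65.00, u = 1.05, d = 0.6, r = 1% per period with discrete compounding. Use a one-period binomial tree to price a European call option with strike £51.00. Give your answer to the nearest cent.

£15.56

Risk-neutral probability p = (1 + 0.01 − 0.6)/(1.05 − 0.6) = 0.4100/0.4500 = 0.9111
Terminal stock prices: S_u = 68.25, S_d = 39
Terminal payoffs (S − K): max(17.25, 0) = 17.25, max(-12, 0) = 0
Node 0 (S = 65): V_0 = 1/1.01·[0.9111·17.2500 + 0.0889·0.0000] = 15.5611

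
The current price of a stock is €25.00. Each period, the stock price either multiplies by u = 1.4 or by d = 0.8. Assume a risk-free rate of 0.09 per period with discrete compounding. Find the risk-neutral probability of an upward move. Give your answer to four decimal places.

Risk-neutral probability p = (1 + 0.09 − 0.8)/(1.4 − 0.8) = 0.2900/0.6000 = 0.4833

p = 0.4833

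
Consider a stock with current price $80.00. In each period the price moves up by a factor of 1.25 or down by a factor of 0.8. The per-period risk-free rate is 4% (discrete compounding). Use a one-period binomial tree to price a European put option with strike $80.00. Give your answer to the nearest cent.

$7.18

Risk-neutral probability p = (1 + 0.04 − 0.8)/(1.25 − 0.8) = 0.2400/0.4500 = 0.5333
Terminal stock prices: S_u = 100, S_d = 64
Terminal payoffs (K − S): max(-20, 0) = 0, max(16, 0) = 16
Node 0 (S = 80): V_0 = 1/1.04·[0.5333·0.0000 + 0.4667·16.0000] = 7.1795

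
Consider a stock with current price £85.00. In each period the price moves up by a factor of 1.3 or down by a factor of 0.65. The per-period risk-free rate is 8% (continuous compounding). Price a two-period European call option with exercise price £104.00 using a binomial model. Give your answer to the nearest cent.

Risk-neutral probability p = (e^0.08 − 0.65)/(1.3 − 0.65) = 0.4333/0.6500 = 0.6666
Terminal stock prices: S_uu = 143.7, S_ud = 71.83, S_dd = 35.91
Terminal payoffs (S − K): max(39.65, 0) = 39.65, max(-32.17, 0) = 0, max(-68.09, 0) = 0
Node u (S = 110.5): V_u = e^(−0.08)·[0.6666·39.6500 + 0.3334·0.0000] = 24.3984
Node d (S = 55.25): V_d = e^(−0.08)·[0.6666·0.0000 + 0.3334·0.0000] = 0.0000
Node 0 (S = 85): V_0 = e^(−0.08)·[0.6666·24.3984 + 0.3334·0.0000] = 15.0135

£15.01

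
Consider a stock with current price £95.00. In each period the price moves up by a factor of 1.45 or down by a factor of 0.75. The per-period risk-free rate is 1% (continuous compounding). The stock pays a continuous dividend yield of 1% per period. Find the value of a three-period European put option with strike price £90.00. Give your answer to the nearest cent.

Per-period risk-free factor R = e^0.01 = 1.0101; dividend-adjusted growth = e^(0.01−0.01) = 1.0000.
Risk-neutral probability p = (1.0000 − 0.75)/(1.45 − 0.75) = 0.2500/0.7000 = 0.3571
Terminal stock prices: S_uuu = 289.6, S_uud = 149.8, S_udd = 77.48, S_ddd = 40.08
Terminal payoffs (K − S): max(-199.6, 0) = 0, max(-59.8, 0) = 0, max(12.52, 0) = 12.52, max(49.92, 0) = 49.92
Node uu (S = 199.7): V_uu = e^(−0.01)·[0.3571·0.0000 + 0.6429·0.0000] = 0.0000
Node ud (S = 103.3): V_ud = e^(−0.01)·[0.3571·0.0000 + 0.6429·12.5156] = 7.9657
Node dd (S = 53.44): V_dd = e^(−0.01)·[0.3571·12.5156 + 0.6429·49.9219] = 36.1987
Node u (S = 137.8): V_u = e^(−0.01)·[0.3571·0.0000 + 0.6429·7.9657] = 5.0699
Node d (S = 71.25): V_d = e^(−0.01)·[0.3571·7.9657 + 0.6429·36.1987] = 25.8556
Node 0 (S = 95): V_0 = e^(−0.01)·[0.3571·5.0699 + 0.6429·25.8556] = 18.2487

£18.25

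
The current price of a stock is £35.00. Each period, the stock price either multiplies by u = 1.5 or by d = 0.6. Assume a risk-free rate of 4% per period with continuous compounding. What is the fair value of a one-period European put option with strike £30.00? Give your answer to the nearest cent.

£4.41

Risk-neutral probability p = (e^0.04 − 0.6)/(1.5 − 0.6) = 0.4408/0.9000 = 0.4898
Terminal stock prices: S_u = 52.5, S_d = 21
Terminal payoffs (K − S): max(-22.5, 0) = 0, max(9, 0) = 9
Node 0 (S = 35): V_0 = e^(−0.04)·[0.4898·0.0000 + 0.5102·9.0000] = 4.4118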